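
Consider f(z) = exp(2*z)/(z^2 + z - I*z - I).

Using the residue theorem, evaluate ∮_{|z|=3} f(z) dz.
By the residue theorem, ∮_C f(z) dz = 2πi · (sum of the residues of f at the poles inside |z| = 3).

The denominator factors as (z + 1)*(z - I), so the singularities of f are simple poles at z = -1, z = I.
  |-1|² = 1 < 9 = 3², so this pole is inside the contour.
  |I|² = 1 < 9 = 3², so this pole is inside the contour.

With P(z) = exp(2*z) and Q(z) = z^2 + z - I*z - I, each pole is simple, so Res(f, z₀) = P(z₀)/Q'(z₀) with Q'(z) = 2*z + 1 - I.
  Res(f, -1) = P(-1)/Q'(-1) = (exp(-2))/(-1 - I) = (-1/2 + I/2)*exp(-2)
  Res(f, I) = P(I)/Q'(I) = (exp(2*I))/(1 + I) = (1/2 - I/2)*exp(2*I)

Sum of residues inside C: (-1/2 + I/2)*exp(-2) + (1/2 - I/2)*exp(2*I)
∮_C f(z) dz = 2πi · ((-1/2 + I/2)*exp(-2) + (1/2 - I/2)*exp(2*I)) = pi*(-1 - I)*exp(-2) + pi*(1 + I)*exp(2*I)

Final answer: pi*(-1 - I)*exp(-2) + pi*(1 + I)*exp(2*I)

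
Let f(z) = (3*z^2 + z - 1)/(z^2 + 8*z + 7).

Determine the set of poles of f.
{-7, -1}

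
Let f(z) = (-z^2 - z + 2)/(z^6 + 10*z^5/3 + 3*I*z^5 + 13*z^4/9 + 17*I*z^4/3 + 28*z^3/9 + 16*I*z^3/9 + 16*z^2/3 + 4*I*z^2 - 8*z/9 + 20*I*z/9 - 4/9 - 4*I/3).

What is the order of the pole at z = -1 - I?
4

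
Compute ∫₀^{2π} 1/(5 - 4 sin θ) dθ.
2*pi/3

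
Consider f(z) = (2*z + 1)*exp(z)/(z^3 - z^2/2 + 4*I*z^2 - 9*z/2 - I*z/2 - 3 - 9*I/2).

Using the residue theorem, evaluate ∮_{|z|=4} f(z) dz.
By the residue theorem, ∮_C f(z) dz = 2πi · (sum of the residues of f at the poles inside |z| = 4).

The denominator factors as (z - 3/2 + I)*(z + 1)*(z + 3*I), so the singularities of f are simple poles at z = 3/2 - I, z = -1, z = -3*I.
  |3/2 - I|² = 13/4 < 16 = 4², so this pole is inside the contour.
  |-1|² = 1 < 16 = 4², so this pole is inside the contour.
  |-3*I|² = 9 < 16 = 4², so this pole is inside the contour.

With P(z) = (2*z + 1)*exp(z) and Q(z) = z^3 - z^2/2 + 4*I*z^2 - 9*z/2 - I*z/2 - 3 - 9*I/2, each pole is simple, so Res(f, z₀) = P(z₀)/Q'(z₀) with Q'(z) = 3*z^2 - z + 8*I*z - 9/2 - I/2.
  Res(f, 3/2 - I) = P(3/2 - I)/Q'(3/2 - I) = ((4 - 2*I)*exp(3/2 - I))/(23/4 + 7*I/2) = (256/725 - 408*I/725)*exp(3/2 - I)
  Res(f, -1) = P(-1)/Q'(-1) = (-exp(-1))/(-1/2 - 17*I/2) = (1/145 - 17*I/145)*exp(-1)
  Res(f, -3*I) = P(-3*I)/Q'(-3*I) = ((1 - 6*I)*exp(-3*I))/(-15/2 + 5*I/2) = (-9/25 + 17*I/25)*exp(-3*I)

Sum of residues inside C: (256/725 - 408*I/725)*exp(3/2 - I) + (-9/25 + 17*I/25)*exp(-3*I) + (1/145 - 17*I/145)*exp(-1)
∮_C f(z) dz = 2πi · ((256/725 - 408*I/725)*exp(3/2 - I) + (-9/25 + 17*I/25)*exp(-3*I) + (1/145 - 17*I/145)*exp(-1)) = pi*(816/725 + 512*I/725)*exp(3/2 - I) + pi*(34/145 + 2*I/145)*exp(-1) + pi*(-34/25 - 18*I/25)*exp(-3*I)

Final answer: pi*(816/725 + 512*I/725)*exp(3/2 - I) + pi*(34/145 + 2*I/145)*exp(-1) + pi*(-34/25 - 18*I/25)*exp(-3*I)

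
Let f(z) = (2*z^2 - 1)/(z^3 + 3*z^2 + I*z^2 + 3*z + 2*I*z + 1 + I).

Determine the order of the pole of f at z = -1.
Factor the denominator:
  z^3 + 3*z^2 + I*z^2 + 3*z + 2*I*z + 1 + I = (z + 1)^2*(z + 1 + I)

The numerator P(z) = 2*z^2 - 1 has P(-1) = 1 ≠ 0, so no factor of (z + 1) cancels.
Near z = -1 we can therefore write f(z) = g(z)/(z + 1)^2 with g analytic at -1 and g(-1) ≠ 0 (g is the numerator divided by the remaining denominator factors).

Hence z = -1 is a pole of order 2.

Final answer: 2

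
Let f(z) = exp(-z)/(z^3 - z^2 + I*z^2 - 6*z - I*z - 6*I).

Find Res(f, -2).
Write f(z) = P(z)/Q(z) with P(z) = exp(-z) and Q(z) = z^3 - z^2 + I*z^2 - 6*z - I*z - 6*I.
The denominator factors as Q(z) = (z - 3)*(z + 2)*(z + I), so z = -2 is a simple zero of Q and P is analytic there; z = -2 is therefore a simple pole and
  Res(f, z₀) = P(z₀)/Q'(z₀).

Q'(z) = 3*z^2 - 2*z + 2*I*z - 6 - I, so Q'(-2) = 10 - 5*I.
P(-2) = exp(2).

Res(f, -2) = (exp(2))/(10 - 5*I) = (2/25 + I/25)*exp(2)

Final answer: (2/25 + I/25)*exp(2)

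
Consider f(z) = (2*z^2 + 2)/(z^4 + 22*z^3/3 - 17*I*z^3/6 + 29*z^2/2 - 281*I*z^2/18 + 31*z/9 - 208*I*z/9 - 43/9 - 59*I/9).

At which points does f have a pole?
{-3 + I/3, -3 + I, -1 + I, -1/3 + I/2}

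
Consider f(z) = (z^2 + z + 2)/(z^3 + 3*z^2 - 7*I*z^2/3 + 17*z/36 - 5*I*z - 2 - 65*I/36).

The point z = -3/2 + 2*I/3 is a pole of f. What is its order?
2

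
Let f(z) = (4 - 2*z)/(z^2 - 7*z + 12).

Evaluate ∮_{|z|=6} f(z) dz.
-4*I*pi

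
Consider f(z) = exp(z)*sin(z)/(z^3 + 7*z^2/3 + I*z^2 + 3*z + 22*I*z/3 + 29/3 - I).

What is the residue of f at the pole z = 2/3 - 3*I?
Write f(z) = P(z)/Q(z) with P(z) = exp(z)*sin(z) and Q(z) = z^3 + 7*z^2/3 + I*z^2 + 3*z + 22*I*z/3 + 29/3 - I.
The denominator factors as Q(z) = (z - I)*(z + 3 - I)*(z - 2/3 + 3*I), so z = 2/3 - 3*I is a simple zero of Q and P is analytic there; z = 2/3 - 3*I is therefore a simple pole and
  Res(f, z₀) = P(z₀)/Q'(z₀).

Q'(z) = 3*z^2 + 14*z/3 + 2*I*z + 3 + 22*I/3, so Q'(2/3 - 3*I) = -122/9 - 52*I/3.
P(2/3 - 3*I) = exp(2/3 - 3*I)*sin(2/3 - 3*I).

Res(f, 2/3 - 3*I) = (exp(2/3 - 3*I)*sin(2/3 - 3*I))/(-122/9 - 52*I/3) = (-549/19610 + 351*I/9805)*exp(2/3 - 3*I)*sin(2/3 - 3*I)

Final answer: (-549/19610 + 351*I/9805)*exp(2/3 - 3*I)*sin(2/3 - 3*I)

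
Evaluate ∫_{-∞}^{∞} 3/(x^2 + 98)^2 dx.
3*sqrt(2)*pi/2744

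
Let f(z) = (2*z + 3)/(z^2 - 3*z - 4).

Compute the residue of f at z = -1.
Write f(z) = P(z)/Q(z) with P(z) = 2*z + 3 and Q(z) = z^2 - 3*z - 4.
The denominator factors as Q(z) = (z - 4)*(z + 1), so z = -1 is a simple zero of Q and P is analytic there; z = -1 is therefore a simple pole and
  Res(f, z₀) = P(z₀)/Q'(z₀).

Q'(z) = 2*z - 3, so Q'(-1) = -5.
P(-1) = 1.

Res(f, -1) = (1)/(-5) = -1/5

Final answer: -1/5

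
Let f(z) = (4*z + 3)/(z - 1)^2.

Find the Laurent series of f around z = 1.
7/(z - 1)^2 + 4/(z - 1)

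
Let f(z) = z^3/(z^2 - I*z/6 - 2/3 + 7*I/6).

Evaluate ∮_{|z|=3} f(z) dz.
pi*(7/3 + 23*I/18)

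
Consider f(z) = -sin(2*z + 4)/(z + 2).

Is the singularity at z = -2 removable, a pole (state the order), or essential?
removable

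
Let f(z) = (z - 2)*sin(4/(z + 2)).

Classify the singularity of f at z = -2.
Let u = z + 2. Then
  sin(4/u) = Σ_{k≥0} (-1)^k (4)^(2k+1)/((2k+1)!·u^(2k+1)) = 4/u - 32/(3*u^3) + 128/(15*u^5) + ...
which has infinitely many negative powers of u, so sin(4/(z + 2)) has an essential singularity at z = -2.
The extra factor z - 2 is a nonzero polynomial; if the product had at most a pole at z = -2, dividing by that polynomial would leave sin(4/(z + 2)) with at most a pole too — contradiction. (Equivalently, the product's Laurent series still has infinitely many negative powers.)
So the singularity is essential.

Final answer: essential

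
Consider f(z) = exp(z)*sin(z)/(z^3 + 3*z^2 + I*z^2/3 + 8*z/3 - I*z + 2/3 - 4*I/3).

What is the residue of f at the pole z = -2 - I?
Write f(z) = P(z)/Q(z) with P(z) = exp(z)*sin(z) and Q(z) = z^3 + 3*z^2 + I*z^2/3 + 8*z/3 - I*z + 2/3 - 4*I/3.
The denominator factors as Q(z) = (z - 2*I/3)*(z + 2 + I)*(z + 1), so z = -2 - I is a simple zero of Q and P is analytic there; z = -2 - I is therefore a simple pole and
  Res(f, z₀) = P(z₀)/Q'(z₀).

Q'(z) = 3*z^2 + 6*z + 2*I*z/3 + 8/3 - I, so Q'(-2 - I) = 1/3 + 11*I/3.
P(-2 - I) = -exp(-2 - I)*sin(2 + I).

Res(f, -2 - I) = (-exp(-2 - I)*sin(2 + I))/(1/3 + 11*I/3) = (-3/122 + 33*I/122)*exp(-2 - I)*sin(2 + I)

Final answer: (-3/122 + 33*I/122)*exp(-2 - I)*sin(2 + I)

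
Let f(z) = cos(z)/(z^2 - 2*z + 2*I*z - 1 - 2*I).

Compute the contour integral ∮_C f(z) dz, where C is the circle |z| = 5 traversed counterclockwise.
By the residue theorem, ∮_C f(z) dz = 2πi · (sum of the residues of f at the poles inside |z| = 5).

The denominator factors as (z + I)*(z - 2 + I), so the singularities of f are simple poles at z = -I, z = 2 - I.
  |-I|² = 1 < 25 = 5², so this pole is inside the contour.
  |2 - I|² = 5 < 25 = 5², so this pole is inside the contour.

With P(z) = cos(z) and Q(z) = z^2 - 2*z + 2*I*z - 1 - 2*I, each pole is simple, so Res(f, z₀) = P(z₀)/Q'(z₀) with Q'(z) = 2*z - 2 + 2*I.
  Res(f, -I) = P(-I)/Q'(-I) = (cosh(1))/(-2) = -cosh(1)/2
  Res(f, 2 - I) = P(2 - I)/Q'(2 - I) = (cos(2 - I))/(2) = cos(2 - I)/2

Sum of residues inside C: -cosh(1)/2 + cos(2 - I)/2
∮_C f(z) dz = 2πi · (-cosh(1)/2 + cos(2 - I)/2) = -I*pi*cosh(1) + I*pi*cos(2 - I)

Final answer: -I*pi*cosh(1) + I*pi*cos(2 - I)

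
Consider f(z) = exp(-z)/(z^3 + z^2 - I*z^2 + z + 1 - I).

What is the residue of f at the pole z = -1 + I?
Write f(z) = P(z)/Q(z) with P(z) = exp(-z) and Q(z) = z^3 + z^2 - I*z^2 + z + 1 - I.
The denominator factors as Q(z) = (z + 1 - I)*(z + I)*(z - I), so z = -1 + I is a simple zero of Q and P is analytic there; z = -1 + I is therefore a simple pole and
  Res(f, z₀) = P(z₀)/Q'(z₀).

Q'(z) = 3*z^2 + 2*z - 2*I*z + 1, so Q'(-1 + I) = 1 - 2*I.
P(-1 + I) = exp(1 - I).

Res(f, -1 + I) = (exp(1 - I))/(1 - 2*I) = (1/5 + 2*I/5)*exp(1 - I)

Final answer: (1/5 + 2*I/5)*exp(1 - I)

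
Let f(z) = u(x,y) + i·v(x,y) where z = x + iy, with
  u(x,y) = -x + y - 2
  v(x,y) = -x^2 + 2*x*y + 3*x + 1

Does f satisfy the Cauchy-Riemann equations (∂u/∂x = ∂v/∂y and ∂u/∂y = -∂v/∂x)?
∂u/∂x = -1
∂v/∂y = 2*x
∂u/∂y = 1
∂v/∂x = -2*x + 2*y + 3
∂u/∂x ≠ ∂v/∂y and ∂u/∂y ≠ -∂v/∂x; the Cauchy-Riemann equations are not satisfied, so f is not analytic.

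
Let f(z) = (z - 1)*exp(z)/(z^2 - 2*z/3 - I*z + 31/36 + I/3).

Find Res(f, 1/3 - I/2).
Write f(z) = P(z)/Q(z) with P(z) = (z - 1)*exp(z) and Q(z) = z^2 - 2*z/3 - I*z + 31/36 + I/3.
The denominator factors as Q(z) = (z - 1/3 - 3*I/2)*(z - 1/3 + I/2), so z = 1/3 - I/2 is a simple zero of Q and P is analytic there; z = 1/3 - I/2 is therefore a simple pole and
  Res(f, z₀) = P(z₀)/Q'(z₀).

Q'(z) = 2*z - 2/3 - I, so Q'(1/3 - I/2) = -2*I.
P(1/3 - I/2) = (-2/3 - I/2)*exp(1/3 - I/2).

Res(f, 1/3 - I/2) = ((-2/3 - I/2)*exp(1/3 - I/2))/(-2*I) = (1/4 - I/3)*exp(1/3 - I/2)

Final answer: (1/4 - I/3)*exp(1/3 - I/2)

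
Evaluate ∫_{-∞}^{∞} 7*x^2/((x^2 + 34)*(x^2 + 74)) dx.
Let f(z) = 7*z^2/((z^2 + 34)*(z^2 + 74)). The denominator has no real zeros and deg Q - deg P = 2 ≥ 2, so the integral of f over the upper semicircle |z| = R tends to 0 as R → ∞. Closing the contour in the upper half-plane,
  ∫_{-∞}^{∞} f(x) dx = 2πi · Σ Res(f, z_k)  over the poles with Im z_k > 0.

Zeros of the denominator: z^2 + 74 = 0 gives z = ±sqrt(74)*I; z^2 + 34 = 0 gives z = ±sqrt(34)*I.
Upper half-plane: z = sqrt(34)*I, z = sqrt(74)*I (simple).

Each pole is a simple zero of Q(z) = z^4 + 108*z^2 + 2516, so Res(f, z₀) = P(z₀)/Q'(z₀) with P(z) = 7*z^2, Q'(z) = 4*z^3 + 216*z:
  Res(f, sqrt(34)*I) = (-238)/(80*sqrt(34)*I) = 7*sqrt(34)*I/80
  Res(f, sqrt(74)*I) = (-518)/(-80*sqrt(74)*I) = -7*sqrt(74)*I/80

Sum of residues: 7*I*(-sqrt(74) + sqrt(34))/80
∫_{-∞}^{∞} f(x) dx = 2πi · (7*I*(-sqrt(74) + sqrt(34))/80) = 7*pi*(-sqrt(34) + sqrt(74))/40

Final answer: 7*pi*(-sqrt(34) + sqrt(74))/40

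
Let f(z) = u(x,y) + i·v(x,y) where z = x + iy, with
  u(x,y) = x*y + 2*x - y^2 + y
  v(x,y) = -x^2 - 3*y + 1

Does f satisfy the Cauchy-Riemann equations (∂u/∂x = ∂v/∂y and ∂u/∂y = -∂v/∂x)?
∂u/∂x = y + 2
∂v/∂y = -3
∂u/∂y = x - 2*y + 1
∂v/∂x = -2*x
∂u/∂x ≠ ∂v/∂y and ∂u/∂y ≠ -∂v/∂x; the Cauchy-Riemann equations are not satisfied, so f is not analytic.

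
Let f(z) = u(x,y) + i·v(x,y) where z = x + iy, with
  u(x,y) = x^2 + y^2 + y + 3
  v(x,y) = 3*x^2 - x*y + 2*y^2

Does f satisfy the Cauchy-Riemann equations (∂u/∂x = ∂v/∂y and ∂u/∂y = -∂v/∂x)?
∂u/∂x = 2*x
∂v/∂y = -x + 4*y
∂u/∂y = 2*y + 1
∂v/∂x = 6*x - y
∂u/∂x ≠ ∂v/∂y and ∂u/∂y ≠ -∂v/∂x; the Cauchy-Riemann equations are not satisfied, so f is not analytic.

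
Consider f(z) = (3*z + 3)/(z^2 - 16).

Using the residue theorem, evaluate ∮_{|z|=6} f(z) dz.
By the residue theorem, ∮_C f(z) dz = 2πi · (sum of the residues of f at the poles inside |z| = 6).

The denominator factors as (z - 4)*(z + 4), so the singularities of f are simple poles at z = 4, z = -4.
  |4|² = 16 < 36 = 6², so this pole is inside the contour.
  |-4|² = 16 < 36 = 6², so this pole is inside the contour.

With P(z) = 3*z + 3 and Q(z) = z^2 - 16, each pole is simple, so Res(f, z₀) = P(z₀)/Q'(z₀) with Q'(z) = 2*z.
  Res(f, 4) = P(4)/Q'(4) = (15)/(8) = 15/8
  Res(f, -4) = P(-4)/Q'(-4) = (-9)/(-8) = 9/8

Sum of residues inside C: 3
∮_C f(z) dz = 2πi · (3) = 6*I*pi

Final answer: 6*I*pi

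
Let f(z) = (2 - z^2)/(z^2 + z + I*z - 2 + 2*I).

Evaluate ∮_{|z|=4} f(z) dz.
By the residue theorem, ∮_C f(z) dz = 2πi · (sum of the residues of f at the poles inside |z| = 4).

The denominator factors as (z + 2)*(z - 1 + I), so the singularities of f are simple poles at z = -2, z = 1 - I.
  |-2|² = 4 < 16 = 4², so this pole is inside the contour.
  |1 - I|² = 2 < 16 = 4², so this pole is inside the contour.

With P(z) = 2 - z^2 and Q(z) = z^2 + z + I*z - 2 + 2*I, each pole is simple, so Res(f, z₀) = P(z₀)/Q'(z₀) with Q'(z) = 2*z + 1 + I.
  Res(f, -2) = P(-2)/Q'(-2) = (-2)/(-3 + I) = 3/5 + I/5
  Res(f, 1 - I) = P(1 - I)/Q'(1 - I) = (2 + 2*I)/(3 - I) = 2/5 + 4*I/5

Sum of residues inside C: 1 + I
∮_C f(z) dz = 2πi · (1 + I) = pi*(-2 + 2*I)

Final answer: pi*(-2 + 2*I)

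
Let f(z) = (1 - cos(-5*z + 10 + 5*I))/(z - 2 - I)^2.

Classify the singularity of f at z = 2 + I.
Let u = z - 2 - I. The argument of cos is -5*z + 10 + 5*I = -5u, so
  f = (1 - cos(-5u))/u^2 = ((-5u)^2/2 - (-5u)^4/24 + ...)/u^2 = 25/2 - (625/24)*u^2 + ...
The Laurent expansion about u = 0 has no negative powers; equivalently lim_{z→2 + I} f(z) = 25/2 exists and is finite.
So the singularity is removable.

Final answer: removable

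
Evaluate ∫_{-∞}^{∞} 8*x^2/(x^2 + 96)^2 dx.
Let f(z) = 8*z^2/(z^2 + 96)^2. The denominator has no real zeros and deg Q - deg P = 2 ≥ 2, so the integral of f over the upper semicircle |z| = R tends to 0 as R → ∞. Closing the contour in the upper half-plane,
  ∫_{-∞}^{∞} f(x) dx = 2πi · Σ Res(f, z_k)  over the poles with Im z_k > 0.

Zeros of the denominator: z^2 + 96 = 0 gives z = ±4*sqrt(6)*I.
Upper half-plane: z = 4*sqrt(6)*I (a pole of order 2).

Write f(z) = g(z)/(z - 4*sqrt(6)*I)^2 with g(z) = 8*z^2/(z + 4*sqrt(6)*I)^2. For a double pole, Res(f, z₀) = g'(z₀):
  g'(z) = 64*sqrt(6)*I*z/(z + 4*sqrt(6)*I)^3
  Res(f, 4*sqrt(6)*I) = g'(4*sqrt(6)*I) = -sqrt(6)*I/12

∫_{-∞}^{∞} f(x) dx = 2πi · (-sqrt(6)*I/12) = sqrt(6)*pi/6

Final answer: sqrt(6)*pi/6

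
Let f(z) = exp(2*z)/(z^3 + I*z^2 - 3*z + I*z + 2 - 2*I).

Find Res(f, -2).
Write f(z) = P(z)/Q(z) with P(z) = exp(2*z) and Q(z) = z^3 + I*z^2 - 3*z + I*z + 2 - 2*I.
The denominator factors as Q(z) = (z - 1)*(z + 2)*(z - 1 + I), so z = -2 is a simple zero of Q and P is analytic there; z = -2 is therefore a simple pole and
  Res(f, z₀) = P(z₀)/Q'(z₀).

Q'(z) = 3*z^2 + 2*I*z - 3 + I, so Q'(-2) = 9 - 3*I.
P(-2) = exp(-4).

Res(f, -2) = (exp(-4))/(9 - 3*I) = (1/10 + I/30)*exp(-4)

Final answer: (1/10 + I/30)*exp(-4)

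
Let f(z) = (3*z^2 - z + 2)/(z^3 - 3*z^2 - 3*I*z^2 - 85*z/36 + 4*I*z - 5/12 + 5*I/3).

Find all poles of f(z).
The singularities of f are the zeros of the denominator. Factoring,
  z^3 - 3*z^2 - 3*I*z^2 - 85*z/36 + 4*I*z - 5/12 + 5*I/3 = (z - 1/3 - 3*I/2)*(z + 1/3)*(z - 3 - 3*I/2)
so the candidates are z = 1/3 + 3*I/2, z = -1/3, z = 3 + 3*I/2.

Check the numerator P(z) = 3*z^2 - z + 2 at each one:
  P(1/3 + 3*I/2) = -19/4 + 3*I/2 ≠ 0, so z = 1/3 + 3*I/2 is a (simple) pole.
  P(-1/3) = 8/3 ≠ 0, so z = -1/3 is a (simple) pole.
  P(3 + 3*I/2) = 77/4 + 51*I/2 ≠ 0, so z = 3 + 3*I/2 is a (simple) pole.

Poles of f: {-1/3, 1/3 + 3*I/2, 3 + 3*I/2}

Final answer: {-1/3, 1/3 + 3*I/2, 3 + 3*I/2}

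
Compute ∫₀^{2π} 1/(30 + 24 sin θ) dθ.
pi/9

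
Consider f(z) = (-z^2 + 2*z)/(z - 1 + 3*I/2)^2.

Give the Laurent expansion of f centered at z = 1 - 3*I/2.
13/(4*(z - 1 + 3*I/2)^2) + 3*I/(z - 1 + 3*I/2) - 1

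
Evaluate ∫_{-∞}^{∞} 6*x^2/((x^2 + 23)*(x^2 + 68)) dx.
2*pi*(-sqrt(23) + 2*sqrt(17))/15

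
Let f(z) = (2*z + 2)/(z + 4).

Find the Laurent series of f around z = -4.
-6/(z + 4) + 2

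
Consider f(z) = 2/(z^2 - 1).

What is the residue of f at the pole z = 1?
Write f(z) = P(z)/Q(z) with P(z) = 2 and Q(z) = z^2 - 1.
The denominator factors as Q(z) = (z - 1)*(z + 1), so z = 1 is a simple zero of Q and P is analytic there; z = 1 is therefore a simple pole and
  Res(f, z₀) = P(z₀)/Q'(z₀).

Q'(z) = 2*z, so Q'(1) = 2.
P(1) = 2.

Res(f, 1) = (2)/(2) = 1

Final answer: 1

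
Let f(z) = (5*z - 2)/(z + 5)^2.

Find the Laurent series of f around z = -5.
Put w = z - (-5), i.e. z = w - 5. The denominator is w^2, so it suffices to rewrite the numerator in powers of w.

P(z) = 5*z - 2
P(w - 5) = -27 + 5*w

Dividing each term by w^2:
  f = -27/w^2 + 5/w

Substituting back w = z + 5:
  f(z) = -27/(z + 5)^2 + 5/(z + 5)

The series is finite because the numerator is a polynomial; the negative powers form the principal part, and the coefficient of 1/(z + 5) gives Res(f, -5) = 5.

Final answer: -27/(z + 5)^2 + 5/(z + 5)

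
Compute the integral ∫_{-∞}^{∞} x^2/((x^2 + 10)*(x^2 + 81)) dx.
Let f(z) = z^2/((z^2 + 10)*(z^2 + 81)). The denominator has no real zeros and deg Q - deg P = 2 ≥ 2, so the integral of f over the upper semicircle |z| = R tends to 0 as R → ∞. Closing the contour in the upper half-plane,
  ∫_{-∞}^{∞} f(x) dx = 2πi · Σ Res(f, z_k)  over the poles with Im z_k > 0.

Zeros of the denominator: z^2 + 81 = 0 gives z = ±9*I; z^2 + 10 = 0 gives z = ±sqrt(10)*I.
Upper half-plane: z = 9*I, z = sqrt(10)*I (simple).

Each pole is a simple zero of Q(z) = z^4 + 91*z^2 + 810, so Res(f, z₀) = P(z₀)/Q'(z₀) with P(z) = z^2, Q'(z) = 4*z^3 + 182*z:
  Res(f, 9*I) = (-81)/(-1278*I) = -9*I/142
  Res(f, sqrt(10)*I) = (-10)/(142*sqrt(10)*I) = sqrt(10)*I/142

Sum of residues: I*(-9 + sqrt(10))/142
∫_{-∞}^{∞} f(x) dx = 2πi · (I*(-9 + sqrt(10))/142) = pi*(9 - sqrt(10))/71

Final answer: pi*(9 - sqrt(10))/71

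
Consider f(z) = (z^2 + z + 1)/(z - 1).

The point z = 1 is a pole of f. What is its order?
Factor the denominator:
  z - 1 = (z - 1)

The numerator P(z) = z^2 + z + 1 has P(1) = 3 ≠ 0, so no factor of (z - 1) cancels.
Near z = 1 we can therefore write f(z) = g(z)/(z - 1) with g analytic at 1 and g(1) ≠ 0 (g is just the numerator).

Hence z = 1 is a pole of order 1.

Final answer: 1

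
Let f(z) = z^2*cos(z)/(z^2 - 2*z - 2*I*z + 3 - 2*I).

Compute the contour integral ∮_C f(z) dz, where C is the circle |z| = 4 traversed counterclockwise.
By the residue theorem, ∮_C f(z) dz = 2πi · (sum of the residues of f at the poles inside |z| = 4).

The denominator factors as (z - 2 - 3*I)*(z + I), so the singularities of f are simple poles at z = 2 + 3*I, z = -I.
  |2 + 3*I|² = 13 < 16 = 4², so this pole is inside the contour.
  |-I|² = 1 < 16 = 4², so this pole is inside the contour.

With P(z) = z^2*cos(z) and Q(z) = z^2 - 2*z - 2*I*z + 3 - 2*I, each pole is simple, so Res(f, z₀) = P(z₀)/Q'(z₀) with Q'(z) = 2*z - 2 - 2*I.
  Res(f, 2 + 3*I) = P(2 + 3*I)/Q'(2 + 3*I) = ((-5 + 12*I)*cos(2 + 3*I))/(2 + 4*I) = (19/10 + 11*I/5)*cos(2 + 3*I)
  Res(f, -I) = P(-I)/Q'(-I) = (-cosh(1))/(-2 - 4*I) = (1/10 - I/5)*cosh(1)

Sum of residues inside C: (19/10 + 11*I/5)*cos(2 + 3*I) + (1/10 - I/5)*cosh(1)
∮_C f(z) dz = 2πi · ((19/10 + 11*I/5)*cos(2 + 3*I) + (1/10 - I/5)*cosh(1)) = pi*(2/5 + I/5)*cosh(1) + pi*(-22/5 + 19*I/5)*cos(2 + 3*I)

Final answer: pi*(2/5 + I/5)*cosh(1) + pi*(-22/5 + 19*I/5)*cos(2 + 3*I)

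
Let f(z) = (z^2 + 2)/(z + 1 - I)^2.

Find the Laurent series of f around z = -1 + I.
Put w = z - (-1 + I), i.e. z = w - 1 + I. The denominator is w^2, so it suffices to rewrite the numerator in powers of w.

P(z) = z^2 + 2
P(w - 1 + I) = 2 - 2*I + (-2 + 2*I)*w + w^2

Dividing each term by w^2:
  f = (2 - 2*I)/w^2 + (-2 + 2*I)/w + 1

Substituting back w = z + 1 - I:
  f(z) = (2 - 2*I)/(z + 1 - I)^2 + (-2 + 2*I)/(z + 1 - I) + 1

The series is finite because the numerator is a polynomial; the negative powers form the principal part, and the coefficient of 1/(z + 1 - I) gives Res(f, -1 + I) = -2 + 2*I.

Final answer: (2 - 2*I)/(z + 1 - I)^2 + (-2 + 2*I)/(z + 1 - I) + 1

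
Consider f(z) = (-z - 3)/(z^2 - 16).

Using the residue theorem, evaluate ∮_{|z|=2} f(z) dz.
By the residue theorem, ∮_C f(z) dz = 2πi · (sum of the residues of f at the poles inside |z| = 2).

The denominator factors as (z + 4)*(z - 4), so the singularities of f are simple poles at z = -4, z = 4.
  |-4|² = 16 > 4 = 2², so this pole is outside the contour.
  |4|² = 16 > 4 = 2², so this pole is outside the contour.

No pole lies inside the contour, so f is analytic on and inside C and the integral is 0 (Cauchy's theorem).

Final answer: 0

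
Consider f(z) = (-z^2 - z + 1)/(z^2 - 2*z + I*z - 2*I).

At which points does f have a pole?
The singularities of f are the zeros of the denominator. Factoring,
  z^2 - 2*z + I*z - 2*I = (z + I)*(z - 2)
so the candidates are z = -I, z = 2.

Check the numerator P(z) = -z^2 - z + 1 at each one:
  P(-I) = 2 + I ≠ 0, so z = -I is a (simple) pole.
  P(2) = -5 ≠ 0, so z = 2 is a (simple) pole.

Poles of f: {-I, 2}

Final answer: {-I, 2}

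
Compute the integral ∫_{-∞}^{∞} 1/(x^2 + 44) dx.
sqrt(11)*pi/22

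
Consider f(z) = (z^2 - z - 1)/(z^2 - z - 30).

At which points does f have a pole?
The singularities of f are the zeros of the denominator. Factoring,
  z^2 - z - 30 = (z - 6)*(z + 5)
so the candidates are z = 6, z = -5.

Check the numerator P(z) = z^2 - z - 1 at each one:
  P(6) = 29 ≠ 0, so z = 6 is a (simple) pole.
  P(-5) = 29 ≠ 0, so z = -5 is a (simple) pole.

Poles of f: {-5, 6}

Final answer: {-5, 6}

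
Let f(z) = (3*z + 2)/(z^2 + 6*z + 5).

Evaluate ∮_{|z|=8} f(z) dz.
By the residue theorem, ∮_C f(z) dz = 2πi · (sum of the residues of f at the poles inside |z| = 8).

The denominator factors as (z + 1)*(z + 5), so the singularities of f are simple poles at z = -1, z = -5.
  |-1|² = 1 < 64 = 8², so this pole is inside the contour.
  |-5|² = 25 < 64 = 8², so this pole is inside the contour.

With P(z) = 3*z + 2 and Q(z) = z^2 + 6*z + 5, each pole is simple, so Res(f, z₀) = P(z₀)/Q'(z₀) with Q'(z) = 2*z + 6.
  Res(f, -1) = P(-1)/Q'(-1) = (-1)/(4) = -1/4
  Res(f, -5) = P(-5)/Q'(-5) = (-13)/(-4) = 13/4

Sum of residues inside C: 3
∮_C f(z) dz = 2πi · (3) = 6*I*pi

Final answer: 6*I*pi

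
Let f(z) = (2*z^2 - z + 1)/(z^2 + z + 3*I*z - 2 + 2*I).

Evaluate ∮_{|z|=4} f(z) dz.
By the residue theorem, ∮_C f(z) dz = 2πi · (sum of the residues of f at the poles inside |z| = 4).

The denominator factors as (z + 1 + I)*(z + 2*I), so the singularities of f are simple poles at z = -1 - I, z = -2*I.
  |-1 - I|² = 2 < 16 = 4², so this pole is inside the contour.
  |-2*I|² = 4 < 16 = 4², so this pole is inside the contour.

With P(z) = 2*z^2 - z + 1 and Q(z) = z^2 + z + 3*I*z - 2 + 2*I, each pole is simple, so Res(f, z₀) = P(z₀)/Q'(z₀) with Q'(z) = 2*z + 1 + 3*I.
  Res(f, -1 - I) = P(-1 - I)/Q'(-1 - I) = (2 + 5*I)/(-1 + I) = 3/2 - 7*I/2
  Res(f, -2*I) = P(-2*I)/Q'(-2*I) = (-7 + 2*I)/(1 - I) = -9/2 - 5*I/2

Sum of residues inside C: -3 - 6*I
∮_C f(z) dz = 2πi · (-3 - 6*I) = pi*(12 - 6*I)

Final answer: pi*(12 - 6*I)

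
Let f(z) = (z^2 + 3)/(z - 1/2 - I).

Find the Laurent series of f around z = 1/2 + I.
(9/4 + I)/(z - 1/2 - I) + 1 + 2*I + (z - 1/2 - I)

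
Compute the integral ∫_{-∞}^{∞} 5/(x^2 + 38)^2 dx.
Let f(z) = 5/(z^2 + 38)^2. The denominator has no real zeros and deg Q - deg P = 4 ≥ 2, so the integral of f over the upper semicircle |z| = R tends to 0 as R → ∞. Closing the contour in the upper half-plane,
  ∫_{-∞}^{∞} f(x) dx = 2πi · Σ Res(f, z_k)  over the poles with Im z_k > 0.

Zeros of the denominator: z^2 + 38 = 0 gives z = ±sqrt(38)*I.
Upper half-plane: z = sqrt(38)*I (a pole of order 2).

Write f(z) = g(z)/(z - sqrt(38)*I)^2 with g(z) = 5/(z + sqrt(38)*I)^2. For a double pole, Res(f, z₀) = g'(z₀):
  g'(z) = -10/(z + sqrt(38)*I)^3
  Res(f, sqrt(38)*I) = g'(sqrt(38)*I) = -5*sqrt(38)*I/5776

∫_{-∞}^{∞} f(x) dx = 2πi · (-5*sqrt(38)*I/5776) = 5*sqrt(38)*pi/2888

Final answer: 5*sqrt(38)*pi/2888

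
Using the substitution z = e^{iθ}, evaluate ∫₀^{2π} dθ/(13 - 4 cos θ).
Call the integral J. The integrand is 2π-periodic and we integrate over a full period, so shifting θ does not change the value (θ → θ + π flips the sign of the trig term). Hence
  J = ∫₀^{2π} dθ/(13 + 4 cos θ).
Put z = e^{iθ}: then cos θ = (z + 1/z)/2, dθ = dz/(iz), and z runs once counterclockwise around |z| = 1:
  J = ∮_{|z|=1} 1/(13 + 4*(z + 1/z)/2) · dz/(iz) = (2/i) ∮_{|z|=1} dz/(4*z^2 + 26*z + 4).
The roots of 4*z^2 + 26*z + 4 are z = (-13 ± sqrt(13^2 - 4^2))/4, with sqrt(153) = 3*sqrt(17); their product is 1, so only z₊ = -13/4 + 3*sqrt(17)/4 lies inside the unit circle (z₋ = -13/4 - 3*sqrt(17)/4 lies outside).
z₊ is a simple zero of q(z) = 4*z^2 + 26*z + 4, so Res(1/q, z₊) = 1/q'(z₊) with q'(z) = 8*z + 26; and q'(z₊) = 4*(z₊ - z₋) = 6*sqrt(17).
Therefore J = (2/i) · 2πi · 1/(6*sqrt(17)) = 2*pi/(3*sqrt(17)) = 2*sqrt(17)*pi/51

Final answer: 2*sqrt(17)*pi/51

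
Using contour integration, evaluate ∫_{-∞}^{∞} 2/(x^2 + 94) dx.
Let f(z) = 2/(z^2 + 94). The denominator has no real zeros and deg Q - deg P = 2 ≥ 2, so the integral of f over the upper semicircle |z| = R tends to 0 as R → ∞. Closing the contour in the upper half-plane,
  ∫_{-∞}^{∞} f(x) dx = 2πi · Σ Res(f, z_k)  over the poles with Im z_k > 0.

Zeros of the denominator: z^2 + 94 = 0 gives z = ±sqrt(94)*I.
Upper half-plane: z = sqrt(94)*I (simple).

Each pole is a simple zero of Q(z) = z^2 + 94, so Res(f, z₀) = P(z₀)/Q'(z₀) with P(z) = 2, Q'(z) = 2*z:
  Res(f, sqrt(94)*I) = (2)/(2*sqrt(94)*I) = -sqrt(94)*I/94

∫_{-∞}^{∞} f(x) dx = 2πi · (-sqrt(94)*I/94) = sqrt(94)*pi/47

Final answer: sqrt(94)*pi/47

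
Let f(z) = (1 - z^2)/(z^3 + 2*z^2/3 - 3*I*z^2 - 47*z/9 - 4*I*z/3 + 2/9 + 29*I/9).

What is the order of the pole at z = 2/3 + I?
2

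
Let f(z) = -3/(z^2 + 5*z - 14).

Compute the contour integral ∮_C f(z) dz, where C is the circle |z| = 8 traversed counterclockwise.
By the residue theorem, ∮_C f(z) dz = 2πi · (sum of the residues of f at the poles inside |z| = 8).

The denominator factors as (z + 7)*(z - 2), so the singularities of f are simple poles at z = -7, z = 2.
  |-7|² = 49 < 64 = 8², so this pole is inside the contour.
  |2|² = 4 < 64 = 8², so this pole is inside the contour.

With P(z) = -3 and Q(z) = z^2 + 5*z - 14, each pole is simple, so Res(f, z₀) = P(z₀)/Q'(z₀) with Q'(z) = 2*z + 5.
  Res(f, -7) = P(-7)/Q'(-7) = (-3)/(-9) = 1/3
  Res(f, 2) = P(2)/Q'(2) = (-3)/(9) = -1/3

Sum of residues inside C: 0
∮_C f(z) dz = 2πi · (0) = 0

Final answer: 0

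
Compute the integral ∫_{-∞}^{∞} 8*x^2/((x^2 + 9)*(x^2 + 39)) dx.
4*pi*(-3 + sqrt(39))/15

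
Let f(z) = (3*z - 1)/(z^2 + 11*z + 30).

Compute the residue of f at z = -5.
-16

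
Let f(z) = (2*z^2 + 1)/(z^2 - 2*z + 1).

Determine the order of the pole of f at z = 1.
2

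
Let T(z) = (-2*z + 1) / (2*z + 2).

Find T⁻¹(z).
Set w = T(z) = (-2*z + 1) / (2*z + 2) and solve for z:
  w*(2*z + 2) = -2*z + 1
  2*w + z*(2*w + 2) - 1 = 0
  z*(2*w + 2) = 1 - 2*w
  z = (2*w - 1)/(-2*w - 2)
Renaming the variable, T⁻¹(z) = (2*z - 1)/(-2*z - 2) = (-2*z + 1)/(2*z + 2).
(Check: ad - bc = -6 ≠ 0, so T is invertible.)

Final answer: (-2*z + 1)/(2*z + 2)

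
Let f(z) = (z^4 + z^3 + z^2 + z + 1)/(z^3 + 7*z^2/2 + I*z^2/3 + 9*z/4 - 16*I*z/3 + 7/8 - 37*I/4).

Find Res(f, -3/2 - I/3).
Write f(z) = P(z)/Q(z) with P(z) = z^4 + z^3 + z^2 + z + 1 and Q(z) = z^3 + 7*z^2/2 + I*z^2/3 + 9*z/4 - 16*I*z/3 + 7/8 - 37*I/4.
The denominator factors as Q(z) = (z + 3/2 + I/3)*(z + 3 + 3*I/2)*(z - 1 - 3*I/2), so z = -3/2 - I/3 is a simple zero of Q and P is analytic there; z = -3/2 - I/3 is therefore a simple pole and
  Res(f, z₀) = P(z₀)/Q'(z₀).

Q'(z) = 3*z^2 + 7*z + 2*I*z/3 + 9/4 - 16*I/3, so Q'(-3/2 - I/3) = -29/18 - 17*I/3.
P(-3/2 - I/3) = 3031/1296 + 295*I/108.

Res(f, -3/2 - I/3) = (3031/1296 + 295*I/108)/(-29/18 - 17*I/3) = -448979/809640 + 34417*I/134940

Final answer: -448979/809640 + 34417*I/134940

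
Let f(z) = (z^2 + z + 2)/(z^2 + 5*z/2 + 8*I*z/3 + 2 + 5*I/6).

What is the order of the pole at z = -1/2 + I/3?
1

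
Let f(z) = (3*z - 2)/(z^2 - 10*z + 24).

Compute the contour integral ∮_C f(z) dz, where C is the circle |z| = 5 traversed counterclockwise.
-10*I*pi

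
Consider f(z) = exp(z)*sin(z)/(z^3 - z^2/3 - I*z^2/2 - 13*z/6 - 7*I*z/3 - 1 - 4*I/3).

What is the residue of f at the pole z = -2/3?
(126/949 - 540*I/949)*exp(-2/3)*sin(2/3)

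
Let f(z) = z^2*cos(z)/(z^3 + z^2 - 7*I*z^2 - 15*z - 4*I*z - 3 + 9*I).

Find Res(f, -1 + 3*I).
Write f(z) = P(z)/Q(z) with P(z) = z^2*cos(z) and Q(z) = z^3 + z^2 - 7*I*z^2 - 15*z - 4*I*z - 3 + 9*I.
The denominator factors as Q(z) = (z + 1 - 3*I)*(z - I)*(z - 3*I), so z = -1 + 3*I is a simple zero of Q and P is analytic there; z = -1 + 3*I is therefore a simple pole and
  Res(f, z₀) = P(z₀)/Q'(z₀).

Q'(z) = 3*z^2 + 2*z - 14*I*z - 15 - 4*I, so Q'(-1 + 3*I) = 1 - 2*I.
P(-1 + 3*I) = (-8 - 6*I)*cos(1 - 3*I).

Res(f, -1 + 3*I) = ((-8 - 6*I)*cos(1 - 3*I))/(1 - 2*I) = (4/5 - 22*I/5)*cos(1 - 3*I)

Final answer: (4/5 - 22*I/5)*cos(1 - 3*I)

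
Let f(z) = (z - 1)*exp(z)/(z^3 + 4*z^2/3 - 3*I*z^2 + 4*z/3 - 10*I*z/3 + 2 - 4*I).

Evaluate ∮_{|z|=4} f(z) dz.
pi*(66/145 + 78*I/145)*exp(3*I) + pi*(-3/10 - 9*I/10)*exp(-1 + I) + pi*(-9/58 + 21*I/58)*exp(-1/3 - I)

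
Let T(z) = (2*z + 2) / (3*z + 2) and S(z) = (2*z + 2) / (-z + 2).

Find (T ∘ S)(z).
(T ∘ S)(z) = T(S(z)) = ((2)*S(z) + (2))/((3)*S(z) + (2)). Multiply numerator and denominator by -z + 2:
  numerator:   (2)*(2*z + 2) + (2)*(-z + 2) = 2*z + 8
  denominator: (3)*(2*z + 2) + (2)*(-z + 2) = 4*z + 10
(T ∘ S)(z) = (2*z + 8)/(4*z + 10) = (z + 4)/(2*z + 5)

Final answer: (z + 4)/(2*z + 5)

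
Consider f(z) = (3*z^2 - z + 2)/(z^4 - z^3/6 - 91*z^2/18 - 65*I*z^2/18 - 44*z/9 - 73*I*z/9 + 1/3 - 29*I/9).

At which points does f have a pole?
The singularities of f are the zeros of the denominator. Factoring,
  z^4 - z^3/6 - 91*z^2/18 - 65*I*z^2/18 - 44*z/9 - 73*I*z/9 + 1/3 - 29*I/9 = (z + 1/3 + I/3)*(z + 3/2 - I/3)*(z - 3 - I)*(z + 1 + I)
so the candidates are z = -1/3 - I/3, z = -3/2 + I/3, z = 3 + I, z = -1 - I.

Check the numerator P(z) = 3*z^2 - z + 2 at each one:
  P(-1/3 - I/3) = 7/3 + I ≠ 0, so z = -1/3 - I/3 is a (simple) pole.
  P(-3/2 + I/3) = 119/12 - 10*I/3 ≠ 0, so z = -3/2 + I/3 is a (simple) pole.
  P(3 + I) = 23 + 17*I ≠ 0, so z = 3 + I is a (simple) pole.
  P(-1 - I) = 3 + 7*I ≠ 0, so z = -1 - I is a (simple) pole.

Poles of f: {-3/2 + I/3, -1 - I, -1/3 - I/3, 3 + I}

Final answer: {-3/2 + I/3, -1 - I, -1/3 - I/3, 3 + I}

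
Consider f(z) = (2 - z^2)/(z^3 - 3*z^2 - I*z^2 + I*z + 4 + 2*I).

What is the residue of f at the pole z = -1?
1/10 - I/30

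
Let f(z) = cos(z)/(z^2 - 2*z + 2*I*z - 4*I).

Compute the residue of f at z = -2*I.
Write f(z) = P(z)/Q(z) with P(z) = cos(z) and Q(z) = z^2 - 2*z + 2*I*z - 4*I.
The denominator factors as Q(z) = (z - 2)*(z + 2*I), so z = -2*I is a simple zero of Q and P is analytic there; z = -2*I is therefore a simple pole and
  Res(f, z₀) = P(z₀)/Q'(z₀).

Q'(z) = 2*z - 2 + 2*I, so Q'(-2*I) = -2 - 2*I.
P(-2*I) = cosh(2).

Res(f, -2*I) = (cosh(2))/(-2 - 2*I) = (-1/4 + I/4)*cosh(2)

Final answer: (-1/4 + I/4)*cosh(2)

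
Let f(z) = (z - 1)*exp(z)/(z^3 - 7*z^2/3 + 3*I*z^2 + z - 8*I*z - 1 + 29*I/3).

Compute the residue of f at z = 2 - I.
Write f(z) = P(z)/Q(z) with P(z) = (z - 1)*exp(z) and Q(z) = z^3 - 7*z^2/3 + 3*I*z^2 + z - 8*I*z - 1 + 29*I/3.
The denominator factors as Q(z) = (z - 2 + I)*(z - 1 - I)*(z + 2/3 + 3*I), so z = 2 - I is a simple zero of Q and P is analytic there; z = 2 - I is therefore a simple pole and
  Res(f, z₀) = P(z₀)/Q'(z₀).

Q'(z) = 3*z^2 - 14*z/3 + 6*I*z + 1 - 8*I, so Q'(2 - I) = 20/3 - 10*I/3.
P(2 - I) = (1 - I)*exp(2 - I).

Res(f, 2 - I) = ((1 - I)*exp(2 - I))/(20/3 - 10*I/3) = (9/50 - 3*I/50)*exp(2 - I)

Final answer: (9/50 - 3*I/50)*exp(2 - I)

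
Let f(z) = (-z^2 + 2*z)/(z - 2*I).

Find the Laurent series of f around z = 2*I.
Put w = z - (2*I), i.e. z = w + 2*I. The denominator is w, so it suffices to rewrite the numerator in powers of w.

P(z) = -z^2 + 2*z
P(w + 2*I) = 4 + 4*I + (2 - 4*I)*w - w^2

Dividing each term by w:
  f = (4 + 4*I)/w + 2 - 4*I - w

Substituting back w = z - 2*I:
  f(z) = (4 + 4*I)/(z - 2*I) + 2 - 4*I - (z - 2*I)

The series is finite because the numerator is a polynomial; the negative powers form the principal part, and the coefficient of 1/(z - 2*I) gives Res(f, 2*I) = 4 + 4*I.

Final answer: (4 + 4*I)/(z - 2*I) + 2 - 4*I - (z - 2*I)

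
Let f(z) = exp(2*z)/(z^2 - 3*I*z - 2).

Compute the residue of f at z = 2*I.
Write f(z) = P(z)/Q(z) with P(z) = exp(2*z) and Q(z) = z^2 - 3*I*z - 2.
The denominator factors as Q(z) = (z - 2*I)*(z - I), so z = 2*I is a simple zero of Q and P is analytic there; z = 2*I is therefore a simple pole and
  Res(f, z₀) = P(z₀)/Q'(z₀).

Q'(z) = 2*z - 3*I, so Q'(2*I) = I.
P(2*I) = exp(4*I).

Res(f, 2*I) = (exp(4*I))/(I) = -I*exp(4*I)

Final answer: -I*exp(4*I)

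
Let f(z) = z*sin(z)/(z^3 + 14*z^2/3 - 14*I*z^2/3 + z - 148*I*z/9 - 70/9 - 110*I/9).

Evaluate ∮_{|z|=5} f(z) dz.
By the residue theorem, ∮_C f(z) dz = 2πi · (sum of the residues of f at the poles inside |z| = 5).

The denominator factors as (z + 2 - 2*I/3)*(z + 2 - I)*(z + 2/3 - 3*I), so the singularities of f are simple poles at z = -2 + 2*I/3, z = -2 + I, z = -2/3 + 3*I.
  |-2 + 2*I/3|² = 40/9 < 25 = 5², so this pole is inside the contour.
  |-2 + I|² = 5 < 25 = 5², so this pole is inside the contour.
  |-2/3 + 3*I|² = 85/9 < 25 = 5², so this pole is inside the contour.

With P(z) = z*sin(z) and Q(z) = z^3 + 14*z^2/3 - 14*I*z^2/3 + z - 148*I*z/9 - 70/9 - 110*I/9, each pole is simple, so Res(f, z₀) = P(z₀)/Q'(z₀) with Q'(z) = 3*z^2 + 28*z/3 - 28*I*z/3 + 1 - 148*I/9.
  Res(f, -2 + 2*I/3) = P(-2 + 2*I/3)/Q'(-2 + 2*I/3) = ((2 - 2*I/3)*sin(2 - 2*I/3))/(-7/9 + 4*I/9) = (-30/13 - 6*I/13)*sin(2 - 2*I/3)
  Res(f, -2 + I) = P(-2 + I)/Q'(-2 + I) = ((2 - I)*sin(2 - I))/(2/3 - 4*I/9) = (36/13 + 9*I/26)*sin(2 - I)
  Res(f, -2/3 + 3*I) = P(-2/3 + 3*I)/Q'(-2/3 + 3*I) = ((2/3 - 3*I)*sin(2/3 - 3*I))/(-26/9 + 52*I/9) = (-6/13 + 3*I/26)*sin(2/3 - 3*I)

Sum of residues inside C: (-30/13 - 6*I/13)*sin(2 - 2*I/3) + (36/13 + 9*I/26)*sin(2 - I) + (-6/13 + 3*I/26)*sin(2/3 - 3*I)
∮_C f(z) dz = 2πi · ((-30/13 - 6*I/13)*sin(2 - 2*I/3) + (36/13 + 9*I/26)*sin(2 - I) + (-6/13 + 3*I/26)*sin(2/3 - 3*I)) = pi*(12/13 - 60*I/13)*sin(2 - 2*I/3) + pi*(-3/13 - 12*I/13)*sin(2/3 - 3*I) + pi*(-9/13 + 72*I/13)*sin(2 - I)

Final answer: pi*(12/13 - 60*I/13)*sin(2 - 2*I/3) + pi*(-3/13 - 12*I/13)*sin(2/3 - 3*I) + pi*(-9/13 + 72*I/13)*sin(2 - I)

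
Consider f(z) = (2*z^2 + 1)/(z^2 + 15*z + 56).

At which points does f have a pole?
The singularities of f are the zeros of the denominator. Factoring,
  z^2 + 15*z + 56 = (z + 7)*(z + 8)
so the candidates are z = -7, z = -8.

Check the numerator P(z) = 2*z^2 + 1 at each one:
  P(-7) = 99 ≠ 0, so z = -7 is a (simple) pole.
  P(-8) = 129 ≠ 0, so z = -8 is a (simple) pole.

Poles of f: {-8, -7}

Final answer: {-8, -7}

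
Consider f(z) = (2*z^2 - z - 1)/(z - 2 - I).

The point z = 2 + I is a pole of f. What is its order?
Factor the denominator:
  z - 2 - I = (z - 2 - I)

The numerator P(z) = 2*z^2 - z - 1 has P(2 + I) = 3 + 7*I ≠ 0, so no factor of (z - 2 - I) cancels.
Near z = 2 + I we can therefore write f(z) = g(z)/(z - 2 - I) with g analytic at 2 + I and g(2 + I) ≠ 0 (g is just the numerator).

Hence z = 2 + I is a pole of order 1.

Final answer: 1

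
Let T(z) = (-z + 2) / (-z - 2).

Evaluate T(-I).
Substitute z = -I:
  numerator:   -(-I) + 2 = 2 + I
  denominator: -(-I) - 2 = -2 + I
T(-I) = (2 + I)/(-2 + I); multiplying numerator and denominator by the conjugate -2 - I gives (-3 - 4*I)/5 = -3/5 - 4*I/5

Final answer: -3/5 - 4*I/5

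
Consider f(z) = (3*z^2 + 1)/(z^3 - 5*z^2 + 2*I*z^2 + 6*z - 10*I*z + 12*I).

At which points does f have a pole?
The singularities of f are the zeros of the denominator. Factoring,
  z^3 - 5*z^2 + 2*I*z^2 + 6*z - 10*I*z + 12*I = (z - 2)*(z - 3)*(z + 2*I)
so the candidates are z = 2, z = 3, z = -2*I.

Check the numerator P(z) = 3*z^2 + 1 at each one:
  P(2) = 13 ≠ 0, so z = 2 is a (simple) pole.
  P(3) = 28 ≠ 0, so z = 3 is a (simple) pole.
  P(-2*I) = -11 ≠ 0, so z = -2*I is a (simple) pole.

Poles of f: {-2*I, 2, 3}

Final answer: {-2*I, 2, 3}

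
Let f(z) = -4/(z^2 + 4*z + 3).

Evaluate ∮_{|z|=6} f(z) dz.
By the residue theorem, ∮_C f(z) dz = 2πi · (sum of the residues of f at the poles inside |z| = 6).

The denominator factors as (z + 1)*(z + 3), so the singularities of f are simple poles at z = -1, z = -3.
  |-1|² = 1 < 36 = 6², so this pole is inside the contour.
  |-3|² = 9 < 36 = 6², so this pole is inside the contour.

With P(z) = -4 and Q(z) = z^2 + 4*z + 3, each pole is simple, so Res(f, z₀) = P(z₀)/Q'(z₀) with Q'(z) = 2*z + 4.
  Res(f, -1) = P(-1)/Q'(-1) = (-4)/(2) = -2
  Res(f, -3) = P(-3)/Q'(-3) = (-4)/(-2) = 2

Sum of residues inside C: 0
∮_C f(z) dz = 2πi · (0) = 0

Final answer: 0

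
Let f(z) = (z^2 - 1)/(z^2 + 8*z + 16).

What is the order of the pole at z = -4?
Factor the denominator:
  z^2 + 8*z + 16 = (z + 4)^2

The numerator P(z) = z^2 - 1 has P(-4) = 15 ≠ 0, so no factor of (z + 4) cancels.
Near z = -4 we can therefore write f(z) = g(z)/(z + 4)^2 with g analytic at -4 and g(-4) ≠ 0 (g is just the numerator).

Hence z = -4 is a pole of order 2.

Final answer: 2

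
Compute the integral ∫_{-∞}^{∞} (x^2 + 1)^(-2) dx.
Let f(z) = (z^2 + 1)^(-2). The denominator has no real zeros and deg Q - deg P = 4 ≥ 2, so the integral of f over the upper semicircle |z| = R tends to 0 as R → ∞. Closing the contour in the upper half-plane,
  ∫_{-∞}^{∞} f(x) dx = 2πi · Σ Res(f, z_k)  over the poles with Im z_k > 0.

Zeros of the denominator: z^2 + 1 = 0 gives z = ±I.
Upper half-plane: z = I (a pole of order 2).

Write f(z) = g(z)/(z - I)^2 with g(z) = (z + I)^(-2). For a double pole, Res(f, z₀) = g'(z₀):
  g'(z) = -2/(z + I)^3
  Res(f, I) = g'(I) = -I/4

∫_{-∞}^{∞} f(x) dx = 2πi · (-I/4) = pi/2

Final answer: pi/2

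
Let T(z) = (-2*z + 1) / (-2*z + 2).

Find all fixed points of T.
T(z) = z means -2*z + 1 = z*(-2*z + 2), i.e.
  -2*z^2 + 4*z - 1 = 0.
Discriminant: (4)^2 - 4*(-2)*(-1) = 8, so the roots are real.
  z = (-4 ± sqrt(8))/(2*(-2))
Fixed points: {1 - sqrt(2)/2, sqrt(2)/2 + 1}

Final answer: {1 - sqrt(2)/2, sqrt(2)/2 + 1}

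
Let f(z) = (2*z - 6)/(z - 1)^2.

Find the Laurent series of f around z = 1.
Put w = z - (1), i.e. z = w + 1. The denominator is w^2, so it suffices to rewrite the numerator in powers of w.

P(z) = 2*z - 6
P(w + 1) = -4 + 2*w

Dividing each term by w^2:
  f = -4/w^2 + 2/w

Substituting back w = z - 1:
  f(z) = -4/(z - 1)^2 + 2/(z - 1)

The series is finite because the numerator is a polynomial; the negative powers form the principal part, and the coefficient of 1/(z - 1) gives Res(f, 1) = 2.

Final answer: -4/(z - 1)^2 + 2/(z - 1)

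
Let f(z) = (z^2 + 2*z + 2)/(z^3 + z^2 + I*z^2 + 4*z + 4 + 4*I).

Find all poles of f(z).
The singularities of f are the zeros of the denominator. Factoring,
  z^3 + z^2 + I*z^2 + 4*z + 4 + 4*I = (z - 2*I)*(z + 1 + I)*(z + 2*I)
so the candidates are z = 2*I, z = -1 - I, z = -2*I.

Check the numerator P(z) = z^2 + 2*z + 2 at each one:
  P(2*I) = -2 + 4*I ≠ 0, so z = 2*I is a (simple) pole.
  P(-1 - I) = 0, so the factor (z + 1 + I) cancels and z = -1 - I is only a removable singularity, not a pole.
  P(-2*I) = -2 - 4*I ≠ 0, so z = -2*I is a (simple) pole.

Poles of f: {-2*I, 2*I}

Final answer: {-2*I, 2*I}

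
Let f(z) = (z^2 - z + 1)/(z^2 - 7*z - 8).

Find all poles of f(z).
The singularities of f are the zeros of the denominator. Factoring,
  z^2 - 7*z - 8 = (z + 1)*(z - 8)
so the candidates are z = -1, z = 8.

Check the numerator P(z) = z^2 - z + 1 at each one:
  P(-1) = 3 ≠ 0, so z = -1 is a (simple) pole.
  P(8) = 57 ≠ 0, so z = 8 is a (simple) pole.

Poles of f: {-1, 8}

Final answer: {-1, 8}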